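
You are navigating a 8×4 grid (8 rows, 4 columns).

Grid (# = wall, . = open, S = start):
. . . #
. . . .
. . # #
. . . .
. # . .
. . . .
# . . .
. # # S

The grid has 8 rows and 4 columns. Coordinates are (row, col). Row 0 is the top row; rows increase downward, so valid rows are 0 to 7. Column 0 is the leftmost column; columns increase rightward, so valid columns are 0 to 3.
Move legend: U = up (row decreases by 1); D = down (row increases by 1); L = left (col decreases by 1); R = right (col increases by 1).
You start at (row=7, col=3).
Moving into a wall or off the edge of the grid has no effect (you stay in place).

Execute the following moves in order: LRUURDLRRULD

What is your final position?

Start: (row=7, col=3)
  L (left): blocked, stay at (row=7, col=3)
  R (right): blocked, stay at (row=7, col=3)
  U (up): (row=7, col=3) -> (row=6, col=3)
  U (up): (row=6, col=3) -> (row=5, col=3)
  R (right): blocked, stay at (row=5, col=3)
  D (down): (row=5, col=3) -> (row=6, col=3)
  L (left): (row=6, col=3) -> (row=6, col=2)
  R (right): (row=6, col=2) -> (row=6, col=3)
  R (right): blocked, stay at (row=6, col=3)
  U (up): (row=6, col=3) -> (row=5, col=3)
  L (left): (row=5, col=3) -> (row=5, col=2)
  D (down): (row=5, col=2) -> (row=6, col=2)
Final: (row=6, col=2)

Answer: Final position: (row=6, col=2)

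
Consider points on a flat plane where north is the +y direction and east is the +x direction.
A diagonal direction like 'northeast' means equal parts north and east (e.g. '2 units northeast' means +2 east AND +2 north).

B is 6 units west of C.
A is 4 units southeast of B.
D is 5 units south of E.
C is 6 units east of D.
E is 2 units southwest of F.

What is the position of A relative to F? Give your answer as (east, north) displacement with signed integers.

Place F at the origin (east=0, north=0).
  E is 2 units southwest of F: delta (east=-2, north=-2); E at (east=-2, north=-2).
  D is 5 units south of E: delta (east=+0, north=-5); D at (east=-2, north=-7).
  C is 6 units east of D: delta (east=+6, north=+0); C at (east=4, north=-7).
  B is 6 units west of C: delta (east=-6, north=+0); B at (east=-2, north=-7).
  A is 4 units southeast of B: delta (east=+4, north=-4); A at (east=2, north=-11).
Therefore A relative to F: (east=2, north=-11).

Answer: A is at (east=2, north=-11) relative to F.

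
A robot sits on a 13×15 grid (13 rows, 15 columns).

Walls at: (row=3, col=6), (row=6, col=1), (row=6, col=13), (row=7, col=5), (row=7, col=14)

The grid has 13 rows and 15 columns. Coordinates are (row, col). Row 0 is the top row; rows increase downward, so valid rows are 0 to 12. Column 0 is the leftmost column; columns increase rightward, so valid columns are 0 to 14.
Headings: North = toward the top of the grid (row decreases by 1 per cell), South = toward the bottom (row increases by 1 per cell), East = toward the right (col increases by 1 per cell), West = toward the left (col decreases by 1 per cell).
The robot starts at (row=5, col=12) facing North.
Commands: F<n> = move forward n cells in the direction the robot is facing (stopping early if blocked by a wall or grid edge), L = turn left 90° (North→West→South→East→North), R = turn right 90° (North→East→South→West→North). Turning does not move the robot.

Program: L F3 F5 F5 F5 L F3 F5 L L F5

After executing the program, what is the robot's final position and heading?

Answer: Final position: (row=7, col=0), facing North

Derivation:
Start: (row=5, col=12), facing North
  L: turn left, now facing West
  F3: move forward 3, now at (row=5, col=9)
  F5: move forward 5, now at (row=5, col=4)
  F5: move forward 4/5 (blocked), now at (row=5, col=0)
  F5: move forward 0/5 (blocked), now at (row=5, col=0)
  L: turn left, now facing South
  F3: move forward 3, now at (row=8, col=0)
  F5: move forward 4/5 (blocked), now at (row=12, col=0)
  L: turn left, now facing East
  L: turn left, now facing North
  F5: move forward 5, now at (row=7, col=0)
Final: (row=7, col=0), facing North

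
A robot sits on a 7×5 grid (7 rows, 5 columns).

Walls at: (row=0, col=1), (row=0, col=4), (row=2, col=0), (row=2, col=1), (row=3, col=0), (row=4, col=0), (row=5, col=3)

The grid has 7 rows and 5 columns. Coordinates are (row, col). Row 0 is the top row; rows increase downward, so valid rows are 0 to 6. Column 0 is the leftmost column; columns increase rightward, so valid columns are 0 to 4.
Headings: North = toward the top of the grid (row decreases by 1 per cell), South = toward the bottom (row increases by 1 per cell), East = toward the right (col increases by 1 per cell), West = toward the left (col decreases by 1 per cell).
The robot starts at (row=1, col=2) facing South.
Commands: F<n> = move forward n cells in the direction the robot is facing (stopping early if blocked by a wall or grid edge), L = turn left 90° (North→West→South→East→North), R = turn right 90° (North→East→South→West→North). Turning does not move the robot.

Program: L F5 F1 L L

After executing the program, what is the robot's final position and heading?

Start: (row=1, col=2), facing South
  L: turn left, now facing East
  F5: move forward 2/5 (blocked), now at (row=1, col=4)
  F1: move forward 0/1 (blocked), now at (row=1, col=4)
  L: turn left, now facing North
  L: turn left, now facing West
Final: (row=1, col=4), facing West

Answer: Final position: (row=1, col=4), facing West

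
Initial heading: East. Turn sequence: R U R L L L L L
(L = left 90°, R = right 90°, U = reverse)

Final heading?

Answer: Final heading: North

Derivation:
Start: East
  R (right (90° clockwise)) -> South
  U (U-turn (180°)) -> North
  R (right (90° clockwise)) -> East
  L (left (90° counter-clockwise)) -> North
  L (left (90° counter-clockwise)) -> West
  L (left (90° counter-clockwise)) -> South
  L (left (90° counter-clockwise)) -> East
  L (left (90° counter-clockwise)) -> North
Final: North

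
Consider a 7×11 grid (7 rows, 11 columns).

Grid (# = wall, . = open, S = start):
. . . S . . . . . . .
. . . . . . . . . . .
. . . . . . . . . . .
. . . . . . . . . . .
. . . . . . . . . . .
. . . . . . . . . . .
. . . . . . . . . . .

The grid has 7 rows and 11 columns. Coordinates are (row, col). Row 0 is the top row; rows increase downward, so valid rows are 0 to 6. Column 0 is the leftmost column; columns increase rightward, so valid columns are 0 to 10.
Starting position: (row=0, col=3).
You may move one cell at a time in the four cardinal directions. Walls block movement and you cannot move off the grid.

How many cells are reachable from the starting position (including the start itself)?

BFS flood-fill from (row=0, col=3):
  Distance 0: (row=0, col=3)
  Distance 1: (row=0, col=2), (row=0, col=4), (row=1, col=3)
  Distance 2: (row=0, col=1), (row=0, col=5), (row=1, col=2), (row=1, col=4), (row=2, col=3)
  Distance 3: (row=0, col=0), (row=0, col=6), (row=1, col=1), (row=1, col=5), (row=2, col=2), (row=2, col=4), (row=3, col=3)
  Distance 4: (row=0, col=7), (row=1, col=0), (row=1, col=6), (row=2, col=1), (row=2, col=5), (row=3, col=2), (row=3, col=4), (row=4, col=3)
  Distance 5: (row=0, col=8), (row=1, col=7), (row=2, col=0), (row=2, col=6), (row=3, col=1), (row=3, col=5), (row=4, col=2), (row=4, col=4), (row=5, col=3)
  Distance 6: (row=0, col=9), (row=1, col=8), (row=2, col=7), (row=3, col=0), (row=3, col=6), (row=4, col=1), (row=4, col=5), (row=5, col=2), (row=5, col=4), (row=6, col=3)
  Distance 7: (row=0, col=10), (row=1, col=9), (row=2, col=8), (row=3, col=7), (row=4, col=0), (row=4, col=6), (row=5, col=1), (row=5, col=5), (row=6, col=2), (row=6, col=4)
  Distance 8: (row=1, col=10), (row=2, col=9), (row=3, col=8), (row=4, col=7), (row=5, col=0), (row=5, col=6), (row=6, col=1), (row=6, col=5)
  Distance 9: (row=2, col=10), (row=3, col=9), (row=4, col=8), (row=5, col=7), (row=6, col=0), (row=6, col=6)
  Distance 10: (row=3, col=10), (row=4, col=9), (row=5, col=8), (row=6, col=7)
  Distance 11: (row=4, col=10), (row=5, col=9), (row=6, col=8)
  Distance 12: (row=5, col=10), (row=6, col=9)
  Distance 13: (row=6, col=10)
Total reachable: 77 (grid has 77 open cells total)

Answer: Reachable cells: 77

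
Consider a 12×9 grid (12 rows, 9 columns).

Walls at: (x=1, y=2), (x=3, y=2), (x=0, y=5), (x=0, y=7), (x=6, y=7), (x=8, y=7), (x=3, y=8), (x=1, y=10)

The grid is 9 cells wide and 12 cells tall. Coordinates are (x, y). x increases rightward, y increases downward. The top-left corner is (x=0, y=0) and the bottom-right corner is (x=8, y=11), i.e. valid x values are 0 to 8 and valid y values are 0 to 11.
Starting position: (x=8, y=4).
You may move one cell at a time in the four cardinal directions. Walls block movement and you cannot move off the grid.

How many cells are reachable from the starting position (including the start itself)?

Answer: Reachable cells: 100

Derivation:
BFS flood-fill from (x=8, y=4):
  Distance 0: (x=8, y=4)
  Distance 1: (x=8, y=3), (x=7, y=4), (x=8, y=5)
  Distance 2: (x=8, y=2), (x=7, y=3), (x=6, y=4), (x=7, y=5), (x=8, y=6)
  Distance 3: (x=8, y=1), (x=7, y=2), (x=6, y=3), (x=5, y=4), (x=6, y=5), (x=7, y=6)
  Distance 4: (x=8, y=0), (x=7, y=1), (x=6, y=2), (x=5, y=3), (x=4, y=4), (x=5, y=5), (x=6, y=6), (x=7, y=7)
  Distance 5: (x=7, y=0), (x=6, y=1), (x=5, y=2), (x=4, y=3), (x=3, y=4), (x=4, y=5), (x=5, y=6), (x=7, y=8)
  Distance 6: (x=6, y=0), (x=5, y=1), (x=4, y=2), (x=3, y=3), (x=2, y=4), (x=3, y=5), (x=4, y=6), (x=5, y=7), (x=6, y=8), (x=8, y=8), (x=7, y=9)
  Distance 7: (x=5, y=0), (x=4, y=1), (x=2, y=3), (x=1, y=4), (x=2, y=5), (x=3, y=6), (x=4, y=7), (x=5, y=8), (x=6, y=9), (x=8, y=9), (x=7, y=10)
  Distance 8: (x=4, y=0), (x=3, y=1), (x=2, y=2), (x=1, y=3), (x=0, y=4), (x=1, y=5), (x=2, y=6), (x=3, y=7), (x=4, y=8), (x=5, y=9), (x=6, y=10), (x=8, y=10), (x=7, y=11)
  Distance 9: (x=3, y=0), (x=2, y=1), (x=0, y=3), (x=1, y=6), (x=2, y=7), (x=4, y=9), (x=5, y=10), (x=6, y=11), (x=8, y=11)
  Distance 10: (x=2, y=0), (x=1, y=1), (x=0, y=2), (x=0, y=6), (x=1, y=7), (x=2, y=8), (x=3, y=9), (x=4, y=10), (x=5, y=11)
  Distance 11: (x=1, y=0), (x=0, y=1), (x=1, y=8), (x=2, y=9), (x=3, y=10), (x=4, y=11)
  Distance 12: (x=0, y=0), (x=0, y=8), (x=1, y=9), (x=2, y=10), (x=3, y=11)
  Distance 13: (x=0, y=9), (x=2, y=11)
  Distance 14: (x=0, y=10), (x=1, y=11)
  Distance 15: (x=0, y=11)
Total reachable: 100 (grid has 100 open cells total)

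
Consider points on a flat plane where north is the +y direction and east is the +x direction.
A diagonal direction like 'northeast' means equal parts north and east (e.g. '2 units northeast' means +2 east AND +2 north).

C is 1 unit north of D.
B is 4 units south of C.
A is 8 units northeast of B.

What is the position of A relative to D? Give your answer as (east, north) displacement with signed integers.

Place D at the origin (east=0, north=0).
  C is 1 unit north of D: delta (east=+0, north=+1); C at (east=0, north=1).
  B is 4 units south of C: delta (east=+0, north=-4); B at (east=0, north=-3).
  A is 8 units northeast of B: delta (east=+8, north=+8); A at (east=8, north=5).
Therefore A relative to D: (east=8, north=5).

Answer: A is at (east=8, north=5) relative to D.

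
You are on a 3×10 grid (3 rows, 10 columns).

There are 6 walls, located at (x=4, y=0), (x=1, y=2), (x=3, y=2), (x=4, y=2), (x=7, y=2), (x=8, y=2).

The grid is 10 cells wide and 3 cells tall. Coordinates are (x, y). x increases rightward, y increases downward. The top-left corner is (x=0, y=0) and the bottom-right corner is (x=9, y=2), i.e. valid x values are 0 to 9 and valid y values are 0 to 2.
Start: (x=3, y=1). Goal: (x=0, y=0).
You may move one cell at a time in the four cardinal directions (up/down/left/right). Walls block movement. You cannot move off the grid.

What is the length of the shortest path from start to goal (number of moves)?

BFS from (x=3, y=1) until reaching (x=0, y=0):
  Distance 0: (x=3, y=1)
  Distance 1: (x=3, y=0), (x=2, y=1), (x=4, y=1)
  Distance 2: (x=2, y=0), (x=1, y=1), (x=5, y=1), (x=2, y=2)
  Distance 3: (x=1, y=0), (x=5, y=0), (x=0, y=1), (x=6, y=1), (x=5, y=2)
  Distance 4: (x=0, y=0), (x=6, y=0), (x=7, y=1), (x=0, y=2), (x=6, y=2)  <- goal reached here
One shortest path (4 moves): (x=3, y=1) -> (x=2, y=1) -> (x=1, y=1) -> (x=0, y=1) -> (x=0, y=0)

Answer: Shortest path length: 4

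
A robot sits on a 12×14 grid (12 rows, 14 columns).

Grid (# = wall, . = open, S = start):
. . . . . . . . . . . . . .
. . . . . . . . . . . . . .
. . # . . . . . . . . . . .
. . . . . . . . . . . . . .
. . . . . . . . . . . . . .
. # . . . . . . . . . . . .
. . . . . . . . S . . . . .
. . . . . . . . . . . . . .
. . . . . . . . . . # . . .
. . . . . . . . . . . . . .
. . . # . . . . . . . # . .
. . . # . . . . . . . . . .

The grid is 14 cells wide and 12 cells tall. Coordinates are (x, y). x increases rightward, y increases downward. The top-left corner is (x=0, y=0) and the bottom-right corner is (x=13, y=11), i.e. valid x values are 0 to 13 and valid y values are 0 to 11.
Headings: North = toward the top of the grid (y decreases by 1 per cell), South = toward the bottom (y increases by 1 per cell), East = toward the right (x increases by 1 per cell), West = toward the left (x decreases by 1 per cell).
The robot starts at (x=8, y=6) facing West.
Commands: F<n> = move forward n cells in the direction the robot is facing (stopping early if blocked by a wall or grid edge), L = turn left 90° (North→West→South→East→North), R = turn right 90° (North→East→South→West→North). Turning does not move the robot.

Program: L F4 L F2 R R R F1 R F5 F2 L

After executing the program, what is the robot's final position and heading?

Start: (x=8, y=6), facing West
  L: turn left, now facing South
  F4: move forward 4, now at (x=8, y=10)
  L: turn left, now facing East
  F2: move forward 2, now at (x=10, y=10)
  R: turn right, now facing South
  R: turn right, now facing West
  R: turn right, now facing North
  F1: move forward 1, now at (x=10, y=9)
  R: turn right, now facing East
  F5: move forward 3/5 (blocked), now at (x=13, y=9)
  F2: move forward 0/2 (blocked), now at (x=13, y=9)
  L: turn left, now facing North
Final: (x=13, y=9), facing North

Answer: Final position: (x=13, y=9), facing North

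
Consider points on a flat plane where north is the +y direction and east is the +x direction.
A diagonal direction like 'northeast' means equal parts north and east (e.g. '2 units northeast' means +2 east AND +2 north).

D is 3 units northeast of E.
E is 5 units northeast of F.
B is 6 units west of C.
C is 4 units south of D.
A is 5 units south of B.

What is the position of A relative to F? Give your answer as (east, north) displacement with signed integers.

Place F at the origin (east=0, north=0).
  E is 5 units northeast of F: delta (east=+5, north=+5); E at (east=5, north=5).
  D is 3 units northeast of E: delta (east=+3, north=+3); D at (east=8, north=8).
  C is 4 units south of D: delta (east=+0, north=-4); C at (east=8, north=4).
  B is 6 units west of C: delta (east=-6, north=+0); B at (east=2, north=4).
  A is 5 units south of B: delta (east=+0, north=-5); A at (east=2, north=-1).
Therefore A relative to F: (east=2, north=-1).

Answer: A is at (east=2, north=-1) relative to F.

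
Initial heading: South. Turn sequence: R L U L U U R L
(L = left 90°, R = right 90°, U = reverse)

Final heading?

Start: South
  R (right (90° clockwise)) -> West
  L (left (90° counter-clockwise)) -> South
  U (U-turn (180°)) -> North
  L (left (90° counter-clockwise)) -> West
  U (U-turn (180°)) -> East
  U (U-turn (180°)) -> West
  R (right (90° clockwise)) -> North
  L (left (90° counter-clockwise)) -> West
Final: West

Answer: Final heading: West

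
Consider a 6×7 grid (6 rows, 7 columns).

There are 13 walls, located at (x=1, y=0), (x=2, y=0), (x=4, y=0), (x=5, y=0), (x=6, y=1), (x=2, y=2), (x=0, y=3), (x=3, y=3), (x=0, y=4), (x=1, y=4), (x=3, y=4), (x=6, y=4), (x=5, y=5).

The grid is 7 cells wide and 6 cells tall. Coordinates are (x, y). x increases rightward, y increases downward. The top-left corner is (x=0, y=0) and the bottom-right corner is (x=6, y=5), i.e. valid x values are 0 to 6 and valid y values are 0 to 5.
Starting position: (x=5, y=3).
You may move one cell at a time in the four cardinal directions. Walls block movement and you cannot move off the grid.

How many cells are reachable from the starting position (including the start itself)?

BFS flood-fill from (x=5, y=3):
  Distance 0: (x=5, y=3)
  Distance 1: (x=5, y=2), (x=4, y=3), (x=6, y=3), (x=5, y=4)
  Distance 2: (x=5, y=1), (x=4, y=2), (x=6, y=2), (x=4, y=4)
  Distance 3: (x=4, y=1), (x=3, y=2), (x=4, y=5)
  Distance 4: (x=3, y=1), (x=3, y=5)
  Distance 5: (x=3, y=0), (x=2, y=1), (x=2, y=5)
  Distance 6: (x=1, y=1), (x=2, y=4), (x=1, y=5)
  Distance 7: (x=0, y=1), (x=1, y=2), (x=2, y=3), (x=0, y=5)
  Distance 8: (x=0, y=0), (x=0, y=2), (x=1, y=3)
Total reachable: 27 (grid has 29 open cells total)

Answer: Reachable cells: 27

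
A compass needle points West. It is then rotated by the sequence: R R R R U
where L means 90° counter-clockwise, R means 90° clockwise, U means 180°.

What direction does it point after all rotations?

Start: West
  R (right (90° clockwise)) -> North
  R (right (90° clockwise)) -> East
  R (right (90° clockwise)) -> South
  R (right (90° clockwise)) -> West
  U (U-turn (180°)) -> East
Final: East

Answer: Final heading: East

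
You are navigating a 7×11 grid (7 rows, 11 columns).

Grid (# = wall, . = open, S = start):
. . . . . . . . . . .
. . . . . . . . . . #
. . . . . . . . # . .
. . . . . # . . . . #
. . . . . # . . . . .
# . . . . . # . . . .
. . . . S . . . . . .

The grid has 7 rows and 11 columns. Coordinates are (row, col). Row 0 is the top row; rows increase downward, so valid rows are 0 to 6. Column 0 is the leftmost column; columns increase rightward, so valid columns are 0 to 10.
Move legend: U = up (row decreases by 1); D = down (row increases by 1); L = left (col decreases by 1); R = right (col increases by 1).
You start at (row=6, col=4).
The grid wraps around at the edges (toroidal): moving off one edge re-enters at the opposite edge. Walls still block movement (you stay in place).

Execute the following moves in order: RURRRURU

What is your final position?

Start: (row=6, col=4)
  R (right): (row=6, col=4) -> (row=6, col=5)
  U (up): (row=6, col=5) -> (row=5, col=5)
  [×3]R (right): blocked, stay at (row=5, col=5)
  U (up): blocked, stay at (row=5, col=5)
  R (right): blocked, stay at (row=5, col=5)
  U (up): blocked, stay at (row=5, col=5)
Final: (row=5, col=5)

Answer: Final position: (row=5, col=5)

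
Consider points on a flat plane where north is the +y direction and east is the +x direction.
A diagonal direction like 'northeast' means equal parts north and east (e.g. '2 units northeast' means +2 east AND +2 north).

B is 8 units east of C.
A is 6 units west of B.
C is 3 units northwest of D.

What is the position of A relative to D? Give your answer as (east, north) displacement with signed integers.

Answer: A is at (east=-1, north=3) relative to D.

Derivation:
Place D at the origin (east=0, north=0).
  C is 3 units northwest of D: delta (east=-3, north=+3); C at (east=-3, north=3).
  B is 8 units east of C: delta (east=+8, north=+0); B at (east=5, north=3).
  A is 6 units west of B: delta (east=-6, north=+0); A at (east=-1, north=3).
Therefore A relative to D: (east=-1, north=3).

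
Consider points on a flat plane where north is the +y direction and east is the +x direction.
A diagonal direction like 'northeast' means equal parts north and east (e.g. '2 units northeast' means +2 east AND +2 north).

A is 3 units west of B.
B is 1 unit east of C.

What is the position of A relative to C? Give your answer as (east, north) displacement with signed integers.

Place C at the origin (east=0, north=0).
  B is 1 unit east of C: delta (east=+1, north=+0); B at (east=1, north=0).
  A is 3 units west of B: delta (east=-3, north=+0); A at (east=-2, north=0).
Therefore A relative to C: (east=-2, north=0).

Answer: A is at (east=-2, north=0) relative to C.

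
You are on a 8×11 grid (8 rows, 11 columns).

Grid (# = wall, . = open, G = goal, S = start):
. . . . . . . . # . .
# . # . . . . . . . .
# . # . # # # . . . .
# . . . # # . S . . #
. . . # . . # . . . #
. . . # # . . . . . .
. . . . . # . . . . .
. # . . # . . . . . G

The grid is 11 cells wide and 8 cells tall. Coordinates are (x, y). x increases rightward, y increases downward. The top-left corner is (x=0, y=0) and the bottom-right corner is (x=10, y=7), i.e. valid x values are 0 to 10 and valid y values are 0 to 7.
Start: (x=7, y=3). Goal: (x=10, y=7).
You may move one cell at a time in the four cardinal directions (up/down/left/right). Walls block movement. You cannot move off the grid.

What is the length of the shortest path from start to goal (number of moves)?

BFS from (x=7, y=3) until reaching (x=10, y=7):
  Distance 0: (x=7, y=3)
  Distance 1: (x=7, y=2), (x=6, y=3), (x=8, y=3), (x=7, y=4)
  Distance 2: (x=7, y=1), (x=8, y=2), (x=9, y=3), (x=8, y=4), (x=7, y=5)
  Distance 3: (x=7, y=0), (x=6, y=1), (x=8, y=1), (x=9, y=2), (x=9, y=4), (x=6, y=5), (x=8, y=5), (x=7, y=6)
  Distance 4: (x=6, y=0), (x=5, y=1), (x=9, y=1), (x=10, y=2), (x=5, y=5), (x=9, y=5), (x=6, y=6), (x=8, y=6), (x=7, y=7)
  Distance 5: (x=5, y=0), (x=9, y=0), (x=4, y=1), (x=10, y=1), (x=5, y=4), (x=10, y=5), (x=9, y=6), (x=6, y=7), (x=8, y=7)
  Distance 6: (x=4, y=0), (x=10, y=0), (x=3, y=1), (x=4, y=4), (x=10, y=6), (x=5, y=7), (x=9, y=7)
  Distance 7: (x=3, y=0), (x=3, y=2), (x=10, y=7)  <- goal reached here
One shortest path (7 moves): (x=7, y=3) -> (x=8, y=3) -> (x=9, y=3) -> (x=9, y=4) -> (x=9, y=5) -> (x=10, y=5) -> (x=10, y=6) -> (x=10, y=7)

Answer: Shortest path length: 7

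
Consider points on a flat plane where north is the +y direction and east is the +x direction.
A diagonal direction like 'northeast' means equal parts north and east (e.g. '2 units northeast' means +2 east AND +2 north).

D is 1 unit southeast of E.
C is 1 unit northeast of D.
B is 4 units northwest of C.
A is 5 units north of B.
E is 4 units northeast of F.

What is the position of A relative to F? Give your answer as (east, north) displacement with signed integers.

Place F at the origin (east=0, north=0).
  E is 4 units northeast of F: delta (east=+4, north=+4); E at (east=4, north=4).
  D is 1 unit southeast of E: delta (east=+1, north=-1); D at (east=5, north=3).
  C is 1 unit northeast of D: delta (east=+1, north=+1); C at (east=6, north=4).
  B is 4 units northwest of C: delta (east=-4, north=+4); B at (east=2, north=8).
  A is 5 units north of B: delta (east=+0, north=+5); A at (east=2, north=13).
Therefore A relative to F: (east=2, north=13).

Answer: A is at (east=2, north=13) relative to F.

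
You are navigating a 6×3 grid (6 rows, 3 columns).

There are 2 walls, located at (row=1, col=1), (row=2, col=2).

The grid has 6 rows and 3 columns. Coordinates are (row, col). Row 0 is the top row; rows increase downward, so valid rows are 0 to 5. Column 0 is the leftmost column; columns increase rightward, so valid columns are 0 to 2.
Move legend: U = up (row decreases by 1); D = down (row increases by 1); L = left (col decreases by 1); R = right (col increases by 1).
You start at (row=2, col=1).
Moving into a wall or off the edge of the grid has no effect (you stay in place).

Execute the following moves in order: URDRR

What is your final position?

Start: (row=2, col=1)
  U (up): blocked, stay at (row=2, col=1)
  R (right): blocked, stay at (row=2, col=1)
  D (down): (row=2, col=1) -> (row=3, col=1)
  R (right): (row=3, col=1) -> (row=3, col=2)
  R (right): blocked, stay at (row=3, col=2)
Final: (row=3, col=2)

Answer: Final position: (row=3, col=2)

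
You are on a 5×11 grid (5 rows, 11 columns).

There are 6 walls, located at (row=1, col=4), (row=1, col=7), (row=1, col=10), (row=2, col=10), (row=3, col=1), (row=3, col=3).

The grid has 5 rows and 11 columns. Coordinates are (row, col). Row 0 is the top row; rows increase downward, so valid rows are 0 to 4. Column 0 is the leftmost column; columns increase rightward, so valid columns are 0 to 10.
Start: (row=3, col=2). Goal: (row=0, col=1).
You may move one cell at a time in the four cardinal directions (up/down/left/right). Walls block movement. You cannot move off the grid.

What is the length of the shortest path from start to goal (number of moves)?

BFS from (row=3, col=2) until reaching (row=0, col=1):
  Distance 0: (row=3, col=2)
  Distance 1: (row=2, col=2), (row=4, col=2)
  Distance 2: (row=1, col=2), (row=2, col=1), (row=2, col=3), (row=4, col=1), (row=4, col=3)
  Distance 3: (row=0, col=2), (row=1, col=1), (row=1, col=3), (row=2, col=0), (row=2, col=4), (row=4, col=0), (row=4, col=4)
  Distance 4: (row=0, col=1), (row=0, col=3), (row=1, col=0), (row=2, col=5), (row=3, col=0), (row=3, col=4), (row=4, col=5)  <- goal reached here
One shortest path (4 moves): (row=3, col=2) -> (row=2, col=2) -> (row=2, col=1) -> (row=1, col=1) -> (row=0, col=1)

Answer: Shortest path length: 4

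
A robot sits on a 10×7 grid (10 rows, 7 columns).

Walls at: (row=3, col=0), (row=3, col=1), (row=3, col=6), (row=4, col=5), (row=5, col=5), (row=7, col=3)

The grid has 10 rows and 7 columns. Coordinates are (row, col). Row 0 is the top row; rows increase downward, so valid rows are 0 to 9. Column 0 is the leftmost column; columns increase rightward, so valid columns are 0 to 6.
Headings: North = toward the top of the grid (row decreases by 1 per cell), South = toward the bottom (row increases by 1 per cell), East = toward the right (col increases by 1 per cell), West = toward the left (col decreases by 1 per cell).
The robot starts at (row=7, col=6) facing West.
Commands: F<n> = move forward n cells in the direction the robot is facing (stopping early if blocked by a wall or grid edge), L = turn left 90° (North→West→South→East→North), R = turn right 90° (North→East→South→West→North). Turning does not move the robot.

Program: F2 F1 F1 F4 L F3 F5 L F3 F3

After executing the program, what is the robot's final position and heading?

Start: (row=7, col=6), facing West
  F2: move forward 2, now at (row=7, col=4)
  F1: move forward 0/1 (blocked), now at (row=7, col=4)
  F1: move forward 0/1 (blocked), now at (row=7, col=4)
  F4: move forward 0/4 (blocked), now at (row=7, col=4)
  L: turn left, now facing South
  F3: move forward 2/3 (blocked), now at (row=9, col=4)
  F5: move forward 0/5 (blocked), now at (row=9, col=4)
  L: turn left, now facing East
  F3: move forward 2/3 (blocked), now at (row=9, col=6)
  F3: move forward 0/3 (blocked), now at (row=9, col=6)
Final: (row=9, col=6), facing East

Answer: Final position: (row=9, col=6), facing East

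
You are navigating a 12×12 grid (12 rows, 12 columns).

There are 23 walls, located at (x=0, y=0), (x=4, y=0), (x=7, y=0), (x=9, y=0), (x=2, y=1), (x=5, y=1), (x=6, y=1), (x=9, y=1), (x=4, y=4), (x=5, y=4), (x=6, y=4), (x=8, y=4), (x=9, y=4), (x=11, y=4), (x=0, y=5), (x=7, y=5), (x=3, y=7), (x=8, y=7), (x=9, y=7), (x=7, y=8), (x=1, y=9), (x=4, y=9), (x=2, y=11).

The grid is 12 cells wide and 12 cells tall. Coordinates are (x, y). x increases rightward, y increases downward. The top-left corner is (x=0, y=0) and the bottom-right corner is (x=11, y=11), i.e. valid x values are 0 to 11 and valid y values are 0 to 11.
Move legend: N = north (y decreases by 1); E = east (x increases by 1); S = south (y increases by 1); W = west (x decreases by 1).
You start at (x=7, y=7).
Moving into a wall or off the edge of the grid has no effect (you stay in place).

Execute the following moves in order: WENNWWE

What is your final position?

Start: (x=7, y=7)
  W (west): (x=7, y=7) -> (x=6, y=7)
  E (east): (x=6, y=7) -> (x=7, y=7)
  N (north): (x=7, y=7) -> (x=7, y=6)
  N (north): blocked, stay at (x=7, y=6)
  W (west): (x=7, y=6) -> (x=6, y=6)
  W (west): (x=6, y=6) -> (x=5, y=6)
  E (east): (x=5, y=6) -> (x=6, y=6)
Final: (x=6, y=6)

Answer: Final position: (x=6, y=6)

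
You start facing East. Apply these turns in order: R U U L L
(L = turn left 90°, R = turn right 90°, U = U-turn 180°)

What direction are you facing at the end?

Answer: Final heading: North

Derivation:
Start: East
  R (right (90° clockwise)) -> South
  U (U-turn (180°)) -> North
  U (U-turn (180°)) -> South
  L (left (90° counter-clockwise)) -> East
  L (left (90° counter-clockwise)) -> North
Final: North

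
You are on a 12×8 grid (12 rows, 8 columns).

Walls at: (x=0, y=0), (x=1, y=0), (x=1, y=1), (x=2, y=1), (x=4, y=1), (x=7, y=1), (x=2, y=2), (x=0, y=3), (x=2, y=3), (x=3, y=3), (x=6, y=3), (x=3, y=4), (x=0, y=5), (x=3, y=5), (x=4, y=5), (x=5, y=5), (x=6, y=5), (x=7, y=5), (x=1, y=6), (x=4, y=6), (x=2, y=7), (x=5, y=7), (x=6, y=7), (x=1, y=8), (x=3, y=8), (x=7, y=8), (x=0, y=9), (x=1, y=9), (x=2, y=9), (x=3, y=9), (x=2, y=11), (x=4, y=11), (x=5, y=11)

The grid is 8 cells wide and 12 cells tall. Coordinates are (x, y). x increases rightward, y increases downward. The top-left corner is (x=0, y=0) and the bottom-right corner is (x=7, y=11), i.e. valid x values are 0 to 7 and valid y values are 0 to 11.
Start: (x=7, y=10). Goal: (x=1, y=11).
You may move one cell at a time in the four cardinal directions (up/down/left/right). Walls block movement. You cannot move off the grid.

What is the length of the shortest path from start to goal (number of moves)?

Answer: Shortest path length: 7

Derivation:
BFS from (x=7, y=10) until reaching (x=1, y=11):
  Distance 0: (x=7, y=10)
  Distance 1: (x=7, y=9), (x=6, y=10), (x=7, y=11)
  Distance 2: (x=6, y=9), (x=5, y=10), (x=6, y=11)
  Distance 3: (x=6, y=8), (x=5, y=9), (x=4, y=10)
  Distance 4: (x=5, y=8), (x=4, y=9), (x=3, y=10)
  Distance 5: (x=4, y=8), (x=2, y=10), (x=3, y=11)
  Distance 6: (x=4, y=7), (x=1, y=10)
  Distance 7: (x=3, y=7), (x=0, y=10), (x=1, y=11)  <- goal reached here
One shortest path (7 moves): (x=7, y=10) -> (x=6, y=10) -> (x=5, y=10) -> (x=4, y=10) -> (x=3, y=10) -> (x=2, y=10) -> (x=1, y=10) -> (x=1, y=11)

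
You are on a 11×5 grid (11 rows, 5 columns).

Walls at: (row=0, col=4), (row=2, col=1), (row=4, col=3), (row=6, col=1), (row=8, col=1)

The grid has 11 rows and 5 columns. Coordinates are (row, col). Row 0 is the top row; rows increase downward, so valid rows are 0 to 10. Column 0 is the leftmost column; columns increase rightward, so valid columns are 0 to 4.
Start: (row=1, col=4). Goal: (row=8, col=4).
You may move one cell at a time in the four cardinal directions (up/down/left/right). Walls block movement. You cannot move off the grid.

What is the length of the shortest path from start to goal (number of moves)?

BFS from (row=1, col=4) until reaching (row=8, col=4):
  Distance 0: (row=1, col=4)
  Distance 1: (row=1, col=3), (row=2, col=4)
  Distance 2: (row=0, col=3), (row=1, col=2), (row=2, col=3), (row=3, col=4)
  Distance 3: (row=0, col=2), (row=1, col=1), (row=2, col=2), (row=3, col=3), (row=4, col=4)
  Distance 4: (row=0, col=1), (row=1, col=0), (row=3, col=2), (row=5, col=4)
  Distance 5: (row=0, col=0), (row=2, col=0), (row=3, col=1), (row=4, col=2), (row=5, col=3), (row=6, col=4)
  Distance 6: (row=3, col=0), (row=4, col=1), (row=5, col=2), (row=6, col=3), (row=7, col=4)
  Distance 7: (row=4, col=0), (row=5, col=1), (row=6, col=2), (row=7, col=3), (row=8, col=4)  <- goal reached here
One shortest path (7 moves): (row=1, col=4) -> (row=2, col=4) -> (row=3, col=4) -> (row=4, col=4) -> (row=5, col=4) -> (row=6, col=4) -> (row=7, col=4) -> (row=8, col=4)

Answer: Shortest path length: 7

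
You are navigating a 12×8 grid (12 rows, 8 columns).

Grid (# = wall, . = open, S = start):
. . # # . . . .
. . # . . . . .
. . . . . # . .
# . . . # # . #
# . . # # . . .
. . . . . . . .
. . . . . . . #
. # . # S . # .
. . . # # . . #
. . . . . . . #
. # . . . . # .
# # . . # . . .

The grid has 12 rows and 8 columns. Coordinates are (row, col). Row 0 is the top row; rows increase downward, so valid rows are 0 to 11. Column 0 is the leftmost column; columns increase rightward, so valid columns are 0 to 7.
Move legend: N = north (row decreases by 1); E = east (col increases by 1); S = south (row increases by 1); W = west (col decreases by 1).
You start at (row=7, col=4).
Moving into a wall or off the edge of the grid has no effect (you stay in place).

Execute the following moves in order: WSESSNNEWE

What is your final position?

Answer: Final position: (row=7, col=5)

Derivation:
Start: (row=7, col=4)
  W (west): blocked, stay at (row=7, col=4)
  S (south): blocked, stay at (row=7, col=4)
  E (east): (row=7, col=4) -> (row=7, col=5)
  S (south): (row=7, col=5) -> (row=8, col=5)
  S (south): (row=8, col=5) -> (row=9, col=5)
  N (north): (row=9, col=5) -> (row=8, col=5)
  N (north): (row=8, col=5) -> (row=7, col=5)
  E (east): blocked, stay at (row=7, col=5)
  W (west): (row=7, col=5) -> (row=7, col=4)
  E (east): (row=7, col=4) -> (row=7, col=5)
Final: (row=7, col=5)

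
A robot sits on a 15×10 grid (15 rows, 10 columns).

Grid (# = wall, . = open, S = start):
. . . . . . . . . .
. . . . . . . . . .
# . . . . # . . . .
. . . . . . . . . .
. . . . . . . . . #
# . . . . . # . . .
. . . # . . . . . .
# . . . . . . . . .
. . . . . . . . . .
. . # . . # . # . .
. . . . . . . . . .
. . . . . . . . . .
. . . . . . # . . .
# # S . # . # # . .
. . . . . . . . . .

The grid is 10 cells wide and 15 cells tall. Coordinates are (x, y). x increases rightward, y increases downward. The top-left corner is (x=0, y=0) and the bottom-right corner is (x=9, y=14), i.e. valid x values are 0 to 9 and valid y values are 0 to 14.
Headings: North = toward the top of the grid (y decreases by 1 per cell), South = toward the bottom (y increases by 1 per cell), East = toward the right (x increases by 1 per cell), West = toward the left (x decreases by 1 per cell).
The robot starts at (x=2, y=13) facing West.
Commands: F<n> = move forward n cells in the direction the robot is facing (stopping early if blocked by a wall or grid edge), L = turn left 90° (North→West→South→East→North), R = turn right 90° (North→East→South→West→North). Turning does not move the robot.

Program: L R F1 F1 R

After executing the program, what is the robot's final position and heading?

Start: (x=2, y=13), facing West
  L: turn left, now facing South
  R: turn right, now facing West
  F1: move forward 0/1 (blocked), now at (x=2, y=13)
  F1: move forward 0/1 (blocked), now at (x=2, y=13)
  R: turn right, now facing North
Final: (x=2, y=13), facing North

Answer: Final position: (x=2, y=13), facing North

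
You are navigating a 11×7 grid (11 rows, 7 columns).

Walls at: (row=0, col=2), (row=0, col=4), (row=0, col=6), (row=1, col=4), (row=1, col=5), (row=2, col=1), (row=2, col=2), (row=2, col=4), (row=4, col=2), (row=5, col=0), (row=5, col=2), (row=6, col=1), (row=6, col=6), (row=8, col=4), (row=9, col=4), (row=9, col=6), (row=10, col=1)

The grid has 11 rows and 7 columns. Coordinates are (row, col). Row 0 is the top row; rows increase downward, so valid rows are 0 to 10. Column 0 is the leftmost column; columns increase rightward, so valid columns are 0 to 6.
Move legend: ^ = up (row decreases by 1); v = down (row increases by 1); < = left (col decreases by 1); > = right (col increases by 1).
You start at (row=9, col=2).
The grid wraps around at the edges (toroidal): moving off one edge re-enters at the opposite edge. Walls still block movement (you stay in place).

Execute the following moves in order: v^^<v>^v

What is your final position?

Answer: Final position: (row=9, col=2)

Derivation:
Start: (row=9, col=2)
  v (down): (row=9, col=2) -> (row=10, col=2)
  ^ (up): (row=10, col=2) -> (row=9, col=2)
  ^ (up): (row=9, col=2) -> (row=8, col=2)
  < (left): (row=8, col=2) -> (row=8, col=1)
  v (down): (row=8, col=1) -> (row=9, col=1)
  > (right): (row=9, col=1) -> (row=9, col=2)
  ^ (up): (row=9, col=2) -> (row=8, col=2)
  v (down): (row=8, col=2) -> (row=9, col=2)
Final: (row=9, col=2)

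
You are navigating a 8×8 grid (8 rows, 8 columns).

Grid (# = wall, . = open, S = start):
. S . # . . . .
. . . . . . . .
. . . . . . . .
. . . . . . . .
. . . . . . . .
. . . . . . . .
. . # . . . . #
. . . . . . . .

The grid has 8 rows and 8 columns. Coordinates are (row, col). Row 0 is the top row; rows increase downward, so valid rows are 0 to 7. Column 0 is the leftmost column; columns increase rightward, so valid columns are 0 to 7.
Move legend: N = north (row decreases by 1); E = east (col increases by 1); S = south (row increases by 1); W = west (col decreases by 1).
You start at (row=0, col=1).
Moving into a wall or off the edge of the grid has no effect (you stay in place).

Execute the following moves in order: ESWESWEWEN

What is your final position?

Start: (row=0, col=1)
  E (east): (row=0, col=1) -> (row=0, col=2)
  S (south): (row=0, col=2) -> (row=1, col=2)
  W (west): (row=1, col=2) -> (row=1, col=1)
  E (east): (row=1, col=1) -> (row=1, col=2)
  S (south): (row=1, col=2) -> (row=2, col=2)
  W (west): (row=2, col=2) -> (row=2, col=1)
  E (east): (row=2, col=1) -> (row=2, col=2)
  W (west): (row=2, col=2) -> (row=2, col=1)
  E (east): (row=2, col=1) -> (row=2, col=2)
  N (north): (row=2, col=2) -> (row=1, col=2)
Final: (row=1, col=2)

Answer: Final position: (row=1, col=2)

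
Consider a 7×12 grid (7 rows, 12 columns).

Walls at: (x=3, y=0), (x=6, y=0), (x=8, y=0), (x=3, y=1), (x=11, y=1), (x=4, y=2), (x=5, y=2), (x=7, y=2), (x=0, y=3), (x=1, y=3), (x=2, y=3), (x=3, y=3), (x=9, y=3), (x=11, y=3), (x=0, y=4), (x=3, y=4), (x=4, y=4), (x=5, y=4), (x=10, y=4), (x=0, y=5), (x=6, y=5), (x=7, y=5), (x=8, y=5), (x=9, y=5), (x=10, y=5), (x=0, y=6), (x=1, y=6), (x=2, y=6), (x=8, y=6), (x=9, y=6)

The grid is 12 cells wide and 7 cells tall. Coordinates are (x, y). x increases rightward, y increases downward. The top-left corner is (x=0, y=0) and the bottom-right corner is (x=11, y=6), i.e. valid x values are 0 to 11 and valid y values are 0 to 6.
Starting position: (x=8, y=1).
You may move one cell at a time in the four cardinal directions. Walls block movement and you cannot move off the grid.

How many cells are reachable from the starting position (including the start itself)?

Answer: Reachable cells: 28

Derivation:
BFS flood-fill from (x=8, y=1):
  Distance 0: (x=8, y=1)
  Distance 1: (x=7, y=1), (x=9, y=1), (x=8, y=2)
  Distance 2: (x=7, y=0), (x=9, y=0), (x=6, y=1), (x=10, y=1), (x=9, y=2), (x=8, y=3)
  Distance 3: (x=10, y=0), (x=5, y=1), (x=6, y=2), (x=10, y=2), (x=7, y=3), (x=8, y=4)
  Distance 4: (x=5, y=0), (x=11, y=0), (x=4, y=1), (x=11, y=2), (x=6, y=3), (x=10, y=3), (x=7, y=4), (x=9, y=4)
  Distance 5: (x=4, y=0), (x=5, y=3), (x=6, y=4)
  Distance 6: (x=4, y=3)
Total reachable: 28 (grid has 54 open cells total)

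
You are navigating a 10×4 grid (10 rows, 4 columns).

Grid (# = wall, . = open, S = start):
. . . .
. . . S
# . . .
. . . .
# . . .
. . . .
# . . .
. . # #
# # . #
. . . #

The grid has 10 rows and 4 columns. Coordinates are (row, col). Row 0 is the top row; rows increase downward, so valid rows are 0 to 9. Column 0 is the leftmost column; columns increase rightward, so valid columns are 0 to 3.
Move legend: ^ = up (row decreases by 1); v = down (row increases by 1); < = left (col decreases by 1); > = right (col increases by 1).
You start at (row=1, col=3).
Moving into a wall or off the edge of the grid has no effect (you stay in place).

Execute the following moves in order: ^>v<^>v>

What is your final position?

Start: (row=1, col=3)
  ^ (up): (row=1, col=3) -> (row=0, col=3)
  > (right): blocked, stay at (row=0, col=3)
  v (down): (row=0, col=3) -> (row=1, col=3)
  < (left): (row=1, col=3) -> (row=1, col=2)
  ^ (up): (row=1, col=2) -> (row=0, col=2)
  > (right): (row=0, col=2) -> (row=0, col=3)
  v (down): (row=0, col=3) -> (row=1, col=3)
  > (right): blocked, stay at (row=1, col=3)
Final: (row=1, col=3)

Answer: Final position: (row=1, col=3)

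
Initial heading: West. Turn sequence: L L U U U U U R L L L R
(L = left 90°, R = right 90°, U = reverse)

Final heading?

Answer: Final heading: South

Derivation:
Start: West
  L (left (90° counter-clockwise)) -> South
  L (left (90° counter-clockwise)) -> East
  U (U-turn (180°)) -> West
  U (U-turn (180°)) -> East
  U (U-turn (180°)) -> West
  U (U-turn (180°)) -> East
  U (U-turn (180°)) -> West
  R (right (90° clockwise)) -> North
  L (left (90° counter-clockwise)) -> West
  L (left (90° counter-clockwise)) -> South
  L (left (90° counter-clockwise)) -> East
  R (right (90° clockwise)) -> South
Final: South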